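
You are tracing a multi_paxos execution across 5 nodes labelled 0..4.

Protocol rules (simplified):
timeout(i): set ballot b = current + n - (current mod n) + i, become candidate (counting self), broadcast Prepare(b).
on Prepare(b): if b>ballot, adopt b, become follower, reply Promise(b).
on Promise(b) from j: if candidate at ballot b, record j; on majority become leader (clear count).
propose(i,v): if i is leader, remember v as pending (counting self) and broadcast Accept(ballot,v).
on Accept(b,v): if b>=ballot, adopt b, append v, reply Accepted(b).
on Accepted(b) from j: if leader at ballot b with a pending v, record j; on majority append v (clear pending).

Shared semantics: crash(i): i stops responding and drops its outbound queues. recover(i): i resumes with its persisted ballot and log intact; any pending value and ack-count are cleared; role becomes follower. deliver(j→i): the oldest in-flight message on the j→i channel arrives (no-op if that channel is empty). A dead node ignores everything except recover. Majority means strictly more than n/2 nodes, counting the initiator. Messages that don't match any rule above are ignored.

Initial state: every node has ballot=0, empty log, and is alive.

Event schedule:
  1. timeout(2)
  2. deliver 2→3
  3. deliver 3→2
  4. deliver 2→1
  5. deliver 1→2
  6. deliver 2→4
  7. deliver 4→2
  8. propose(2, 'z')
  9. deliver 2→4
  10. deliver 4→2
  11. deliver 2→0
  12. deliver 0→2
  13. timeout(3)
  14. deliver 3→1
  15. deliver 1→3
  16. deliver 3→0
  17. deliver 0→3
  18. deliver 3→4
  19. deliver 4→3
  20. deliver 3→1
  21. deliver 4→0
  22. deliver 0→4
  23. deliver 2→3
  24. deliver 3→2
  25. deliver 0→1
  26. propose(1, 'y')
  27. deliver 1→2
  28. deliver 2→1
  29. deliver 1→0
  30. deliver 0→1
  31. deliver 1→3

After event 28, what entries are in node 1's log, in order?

[1] timeout(2) → N2(cand b7 [-])
[2] deliver 2→3 → N3(foll b7 [-])
[3] deliver 3→2 → ∅
[4] deliver 2→1 → N1(foll b7 [-])
[5] deliver 1→2 → N2(lead b7 [-])
[6] deliver 2→4 → N4(foll b7 [-])
[7] deliver 4→2 → ∅
[8] propose(2,'z') → ∅
[9] deliver 2→4 → N4(foll b7 [z])
[10] deliver 4→2 → ∅
[11] deliver 2→0 → N0(foll b7 [-])
[12] deliver 0→2 → ∅
[13] timeout(3) → N3(cand b13 [-])
[14] deliver 3→1 → N1(foll b13 [-])
[15] deliver 1→3 → ∅
[16] deliver 3→0 → N0(foll b13 [-])
[17] deliver 0→3 → N3(lead b13 [-])
[18] deliver 3→4 → N4(foll b13 [z])
[19] deliver 4→3 → ∅
[20] deliver 3→1 → ∅
[21] deliver 4→0 → ∅
[22] deliver 0→4 → ∅
[23] deliver 2→3 → ∅
[24] deliver 3→2 → N2(foll b13 [-])
[25] deliver 0→1 → ∅
[26] propose(1,'y') → ∅
[27] deliver 1→2 → ∅
[28] deliver 2→1 → ∅

empty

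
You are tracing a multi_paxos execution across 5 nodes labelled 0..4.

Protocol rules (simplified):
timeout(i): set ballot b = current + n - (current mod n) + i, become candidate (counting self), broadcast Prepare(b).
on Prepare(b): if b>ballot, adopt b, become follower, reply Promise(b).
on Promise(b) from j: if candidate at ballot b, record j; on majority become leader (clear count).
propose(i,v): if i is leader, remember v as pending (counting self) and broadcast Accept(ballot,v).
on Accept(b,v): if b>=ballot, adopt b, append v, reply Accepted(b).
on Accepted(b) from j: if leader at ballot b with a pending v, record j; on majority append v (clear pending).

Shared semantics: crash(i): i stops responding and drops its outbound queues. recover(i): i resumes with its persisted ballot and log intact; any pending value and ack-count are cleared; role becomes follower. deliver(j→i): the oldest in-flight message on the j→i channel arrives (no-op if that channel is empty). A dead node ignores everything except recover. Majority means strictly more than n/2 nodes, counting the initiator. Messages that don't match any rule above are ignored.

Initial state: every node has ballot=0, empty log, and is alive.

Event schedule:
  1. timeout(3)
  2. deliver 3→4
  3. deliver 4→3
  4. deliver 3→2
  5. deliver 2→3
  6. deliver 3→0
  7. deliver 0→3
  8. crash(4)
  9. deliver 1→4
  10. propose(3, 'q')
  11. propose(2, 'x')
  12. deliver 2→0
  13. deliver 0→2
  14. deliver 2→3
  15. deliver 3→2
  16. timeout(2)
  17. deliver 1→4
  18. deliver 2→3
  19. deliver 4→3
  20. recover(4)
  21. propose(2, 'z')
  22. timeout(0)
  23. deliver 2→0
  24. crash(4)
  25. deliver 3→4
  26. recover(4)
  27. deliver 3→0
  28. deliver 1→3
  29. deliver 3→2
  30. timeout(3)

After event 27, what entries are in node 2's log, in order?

e1 timeout(3): 3[cand,b=8,-]
e2 deliver 3→4: 4[foll,b=8,-]
e3 deliver 4→3: ·
e4 deliver 3→2: 2[foll,b=8,-]
e5 deliver 2→3: 3[lead,b=8,-]
e6 deliver 3→0: 0[foll,b=8,-]
e7 deliver 0→3: ·
e8 crash(4): 4[✗foll,b=8,-]
e9 deliver 1→4: ·
e10 propose(3,'q'): ·
e11 propose(2,'x'): ·
e12 deliver 2→0: ·
e13 deliver 0→2: ·
e14 deliver 2→3: ·
e15 deliver 3→2: 2[foll,b=8,q]
e16 timeout(2): 2[cand,b=12,q]
e17 deliver 1→4: ·
e18 deliver 2→3: ·
e19 deliver 4→3: ·
e20 recover(4): 4[foll,b=8,-]
e21 propose(2,'z'): ·
e22 timeout(0): 0[cand,b=10,-]
e23 deliver 2→0: 0[foll,b=12,-]
e24 crash(4): 4[✗foll,b=8,-]
e25 deliver 3→4: ·
e26 recover(4): 4[foll,b=8,-]
e27 deliver 3→0: ·

q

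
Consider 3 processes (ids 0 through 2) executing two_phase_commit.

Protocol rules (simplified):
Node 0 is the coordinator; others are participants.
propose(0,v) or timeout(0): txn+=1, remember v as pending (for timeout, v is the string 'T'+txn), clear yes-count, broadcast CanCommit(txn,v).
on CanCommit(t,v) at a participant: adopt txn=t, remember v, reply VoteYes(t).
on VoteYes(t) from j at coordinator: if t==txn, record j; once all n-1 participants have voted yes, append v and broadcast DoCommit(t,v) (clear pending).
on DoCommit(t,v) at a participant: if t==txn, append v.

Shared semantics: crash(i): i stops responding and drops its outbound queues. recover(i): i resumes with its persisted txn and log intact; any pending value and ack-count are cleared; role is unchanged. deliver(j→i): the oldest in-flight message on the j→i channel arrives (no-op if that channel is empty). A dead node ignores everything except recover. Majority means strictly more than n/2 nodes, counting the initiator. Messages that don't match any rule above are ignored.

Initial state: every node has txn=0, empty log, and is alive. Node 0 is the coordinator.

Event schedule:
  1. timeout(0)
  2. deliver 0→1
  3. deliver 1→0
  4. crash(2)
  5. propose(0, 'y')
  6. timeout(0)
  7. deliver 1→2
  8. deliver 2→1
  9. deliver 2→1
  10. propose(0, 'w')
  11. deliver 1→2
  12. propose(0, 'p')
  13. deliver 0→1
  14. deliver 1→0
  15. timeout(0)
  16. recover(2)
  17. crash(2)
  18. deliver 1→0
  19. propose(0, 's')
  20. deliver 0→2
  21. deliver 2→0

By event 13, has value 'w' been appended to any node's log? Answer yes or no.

no

[1] timeout(0) → N0(coor t1 [-])
[2] deliver 0→1 → N1(part t1 [-])
[3] deliver 1→0 → ∅
[4] crash(2) → N2(✗part t0 [-])
[5] propose(0,'y') → N0(coor t2 [-])
[6] timeout(0) → N0(coor t3 [-])
[7] deliver 1→2 → ∅
[8] deliver 2→1 → ∅
[9] deliver 2→1 → ∅
[10] propose(0,'w') → N0(coor t4 [-])
[11] deliver 1→2 → ∅
[12] propose(0,'p') → N0(coor t5 [-])
[13] deliver 0→1 → N1(part t2 [-])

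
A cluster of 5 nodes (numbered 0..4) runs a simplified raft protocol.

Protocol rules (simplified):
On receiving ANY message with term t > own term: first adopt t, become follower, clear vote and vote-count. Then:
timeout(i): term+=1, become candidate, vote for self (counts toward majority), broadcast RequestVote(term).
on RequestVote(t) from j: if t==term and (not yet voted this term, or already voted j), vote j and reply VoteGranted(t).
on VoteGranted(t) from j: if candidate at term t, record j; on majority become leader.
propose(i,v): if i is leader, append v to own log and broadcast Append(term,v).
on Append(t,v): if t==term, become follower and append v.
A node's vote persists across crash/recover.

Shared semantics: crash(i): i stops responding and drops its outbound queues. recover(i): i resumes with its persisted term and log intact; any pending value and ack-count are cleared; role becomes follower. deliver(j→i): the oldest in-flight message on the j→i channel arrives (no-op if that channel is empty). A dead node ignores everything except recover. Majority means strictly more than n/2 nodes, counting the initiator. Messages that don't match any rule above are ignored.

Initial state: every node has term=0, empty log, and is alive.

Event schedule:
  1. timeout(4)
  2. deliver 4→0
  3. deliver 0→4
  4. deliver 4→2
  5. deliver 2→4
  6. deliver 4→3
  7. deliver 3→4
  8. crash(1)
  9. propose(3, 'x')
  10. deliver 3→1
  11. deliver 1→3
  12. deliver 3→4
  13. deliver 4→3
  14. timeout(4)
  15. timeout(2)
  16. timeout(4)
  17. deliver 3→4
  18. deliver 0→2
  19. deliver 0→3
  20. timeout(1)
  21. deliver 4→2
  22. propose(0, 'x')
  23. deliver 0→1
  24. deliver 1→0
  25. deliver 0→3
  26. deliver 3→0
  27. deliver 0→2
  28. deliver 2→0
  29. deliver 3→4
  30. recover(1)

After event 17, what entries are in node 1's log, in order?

empty

e1 timeout(4): 4[cand,t=1,-]
e2 deliver 4→0: 0[foll,t=1,-]
e3 deliver 0→4: ·
e4 deliver 4→2: 2[foll,t=1,-]
e5 deliver 2→4: 4[lead,t=1,-]
e6 deliver 4→3: 3[foll,t=1,-]
e7 deliver 3→4: ·
e8 crash(1): 1[✗foll,t=0,-]
e9 propose(3,'x'): ·
e10 deliver 3→1: ·
e11 deliver 1→3: ·
e12 deliver 3→4: ·
e13 deliver 4→3: ·
e14 timeout(4): 4[cand,t=2,-]
e15 timeout(2): 2[cand,t=2,-]
e16 timeout(4): 4[cand,t=3,-]
e17 deliver 3→4: ·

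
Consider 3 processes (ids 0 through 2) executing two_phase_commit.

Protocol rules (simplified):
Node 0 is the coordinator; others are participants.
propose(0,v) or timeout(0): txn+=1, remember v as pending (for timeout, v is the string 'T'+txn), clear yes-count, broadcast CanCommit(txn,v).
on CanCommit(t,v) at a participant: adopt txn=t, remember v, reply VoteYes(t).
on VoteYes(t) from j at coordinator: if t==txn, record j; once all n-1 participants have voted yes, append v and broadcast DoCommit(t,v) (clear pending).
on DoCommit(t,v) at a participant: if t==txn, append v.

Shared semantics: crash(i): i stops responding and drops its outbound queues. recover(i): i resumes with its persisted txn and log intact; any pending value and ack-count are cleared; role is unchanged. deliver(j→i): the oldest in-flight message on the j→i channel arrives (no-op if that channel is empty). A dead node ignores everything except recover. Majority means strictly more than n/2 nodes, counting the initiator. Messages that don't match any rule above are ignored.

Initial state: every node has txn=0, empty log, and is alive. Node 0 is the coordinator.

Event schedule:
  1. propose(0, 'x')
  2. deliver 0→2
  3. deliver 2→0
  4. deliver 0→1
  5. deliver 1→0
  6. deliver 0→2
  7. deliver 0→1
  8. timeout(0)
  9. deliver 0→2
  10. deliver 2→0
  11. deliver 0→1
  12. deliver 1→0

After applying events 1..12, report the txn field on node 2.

2

step 1 propose(0,'x'): 0={coor,t=1,log=-}
step 2 deliver 0→2: 2={part,t=1,log=-}
step 3 deliver 2→0: —
step 4 deliver 0→1: 1={part,t=1,log=-}
step 5 deliver 1→0: 0={coor,t=1,log=x}
step 6 deliver 0→2: 2={part,t=1,log=x}
step 7 deliver 0→1: 1={part,t=1,log=x}
step 8 timeout(0): 0={coor,t=2,log=x}
step 9 deliver 0→2: 2={part,t=2,log=x}
step 10 deliver 2→0: —
step 11 deliver 0→1: 1={part,t=2,log=x}
step 12 deliver 1→0: 0={coor,t=2,log=x,T2}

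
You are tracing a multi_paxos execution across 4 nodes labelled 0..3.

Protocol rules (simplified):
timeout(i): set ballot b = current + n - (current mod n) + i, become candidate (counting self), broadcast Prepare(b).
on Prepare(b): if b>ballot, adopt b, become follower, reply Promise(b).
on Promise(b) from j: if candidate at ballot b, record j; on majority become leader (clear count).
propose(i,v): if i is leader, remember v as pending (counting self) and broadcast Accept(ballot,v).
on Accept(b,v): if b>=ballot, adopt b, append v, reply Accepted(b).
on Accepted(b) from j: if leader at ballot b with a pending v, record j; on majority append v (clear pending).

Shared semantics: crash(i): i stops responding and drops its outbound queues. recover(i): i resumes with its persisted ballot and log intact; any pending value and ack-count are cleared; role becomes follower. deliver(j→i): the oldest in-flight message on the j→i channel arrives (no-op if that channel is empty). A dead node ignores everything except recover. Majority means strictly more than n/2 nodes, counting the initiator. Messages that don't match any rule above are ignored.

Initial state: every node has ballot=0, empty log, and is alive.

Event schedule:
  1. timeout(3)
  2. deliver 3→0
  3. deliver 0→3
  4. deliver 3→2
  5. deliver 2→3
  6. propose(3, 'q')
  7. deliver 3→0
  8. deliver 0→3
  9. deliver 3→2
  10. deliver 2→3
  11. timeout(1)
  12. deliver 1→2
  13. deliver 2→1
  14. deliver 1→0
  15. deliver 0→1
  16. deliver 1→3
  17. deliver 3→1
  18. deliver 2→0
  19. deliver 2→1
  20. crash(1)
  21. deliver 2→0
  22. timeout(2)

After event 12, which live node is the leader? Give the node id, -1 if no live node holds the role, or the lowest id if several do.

e1 timeout(3): 3[cand,b=7,-]
e2 deliver 3→0: 0[foll,b=7,-]
e3 deliver 0→3: ·
e4 deliver 3→2: 2[foll,b=7,-]
e5 deliver 2→3: 3[lead,b=7,-]
e6 propose(3,'q'): ·
e7 deliver 3→0: 0[foll,b=7,q]
e8 deliver 0→3: ·
e9 deliver 3→2: 2[foll,b=7,q]
e10 deliver 2→3: 3[lead,b=7,q]
e11 timeout(1): 1[cand,b=5,-]
e12 deliver 1→2: ·

3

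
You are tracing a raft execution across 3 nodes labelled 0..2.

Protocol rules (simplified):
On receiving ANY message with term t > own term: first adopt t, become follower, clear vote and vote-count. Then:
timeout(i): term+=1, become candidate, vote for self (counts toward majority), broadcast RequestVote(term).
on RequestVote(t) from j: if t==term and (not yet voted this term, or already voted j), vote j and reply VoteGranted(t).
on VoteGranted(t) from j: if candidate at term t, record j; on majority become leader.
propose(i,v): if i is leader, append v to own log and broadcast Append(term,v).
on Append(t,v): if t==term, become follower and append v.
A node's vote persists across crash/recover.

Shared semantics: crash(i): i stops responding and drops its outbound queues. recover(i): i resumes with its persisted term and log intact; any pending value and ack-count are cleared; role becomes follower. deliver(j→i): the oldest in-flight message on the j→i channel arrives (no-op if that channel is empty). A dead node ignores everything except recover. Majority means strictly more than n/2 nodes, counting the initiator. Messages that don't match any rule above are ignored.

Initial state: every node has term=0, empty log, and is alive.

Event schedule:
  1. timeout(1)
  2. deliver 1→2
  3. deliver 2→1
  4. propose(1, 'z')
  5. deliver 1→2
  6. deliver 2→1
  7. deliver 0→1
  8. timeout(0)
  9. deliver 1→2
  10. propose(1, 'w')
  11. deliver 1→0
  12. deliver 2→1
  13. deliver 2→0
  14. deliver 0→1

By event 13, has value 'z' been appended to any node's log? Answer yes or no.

e1 timeout(1): 1[cand,t=1,-]
e2 deliver 1→2: 2[foll,t=1,-]
e3 deliver 2→1: 1[lead,t=1,-]
e4 propose(1,'z'): 1[lead,t=1,z]
e5 deliver 1→2: 2[foll,t=1,z]
e6 deliver 2→1: ·
e7 deliver 0→1: ·
e8 timeout(0): 0[cand,t=1,-]
e9 deliver 1→2: ·
e10 propose(1,'w'): 1[lead,t=1,z,w]
e11 deliver 1→0: ·
e12 deliver 2→1: ·
e13 deliver 2→0: ·

yes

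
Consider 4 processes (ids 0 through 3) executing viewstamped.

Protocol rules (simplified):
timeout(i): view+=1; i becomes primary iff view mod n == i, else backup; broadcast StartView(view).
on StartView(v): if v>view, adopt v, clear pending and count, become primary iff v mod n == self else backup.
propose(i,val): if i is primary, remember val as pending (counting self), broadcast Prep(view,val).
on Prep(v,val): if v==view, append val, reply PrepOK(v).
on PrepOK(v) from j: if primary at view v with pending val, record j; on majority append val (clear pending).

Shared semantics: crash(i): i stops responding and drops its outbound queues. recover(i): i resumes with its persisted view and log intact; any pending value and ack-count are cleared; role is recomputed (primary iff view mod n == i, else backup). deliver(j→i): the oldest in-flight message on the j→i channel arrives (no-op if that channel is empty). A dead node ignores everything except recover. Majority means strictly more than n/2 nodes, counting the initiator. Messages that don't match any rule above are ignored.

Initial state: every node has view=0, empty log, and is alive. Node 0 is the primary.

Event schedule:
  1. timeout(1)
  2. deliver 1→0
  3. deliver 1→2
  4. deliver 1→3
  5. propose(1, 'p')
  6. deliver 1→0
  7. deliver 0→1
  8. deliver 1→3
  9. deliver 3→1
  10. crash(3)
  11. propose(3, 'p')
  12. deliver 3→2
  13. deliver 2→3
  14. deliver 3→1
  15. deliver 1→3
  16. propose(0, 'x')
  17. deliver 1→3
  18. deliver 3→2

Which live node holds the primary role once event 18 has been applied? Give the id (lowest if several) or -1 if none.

1

e1 timeout(1): 1[prim,v=1,-]
e2 deliver 1→0: 0[back,v=1,-]
e3 deliver 1→2: 2[back,v=1,-]
e4 deliver 1→3: 3[back,v=1,-]
e5 propose(1,'p'): ·
e6 deliver 1→0: 0[back,v=1,p]
e7 deliver 0→1: ·
e8 deliver 1→3: 3[back,v=1,p]
e9 deliver 3→1: 1[prim,v=1,p]
e10 crash(3): 3[✗back,v=1,p]
e11 propose(3,'p'): ·
e12 deliver 3→2: ·
e13 deliver 2→3: ·
e14 deliver 3→1: ·
e15 deliver 1→3: ·
e16 propose(0,'x'): ·
e17 deliver 1→3: ·
e18 deliver 3→2: ·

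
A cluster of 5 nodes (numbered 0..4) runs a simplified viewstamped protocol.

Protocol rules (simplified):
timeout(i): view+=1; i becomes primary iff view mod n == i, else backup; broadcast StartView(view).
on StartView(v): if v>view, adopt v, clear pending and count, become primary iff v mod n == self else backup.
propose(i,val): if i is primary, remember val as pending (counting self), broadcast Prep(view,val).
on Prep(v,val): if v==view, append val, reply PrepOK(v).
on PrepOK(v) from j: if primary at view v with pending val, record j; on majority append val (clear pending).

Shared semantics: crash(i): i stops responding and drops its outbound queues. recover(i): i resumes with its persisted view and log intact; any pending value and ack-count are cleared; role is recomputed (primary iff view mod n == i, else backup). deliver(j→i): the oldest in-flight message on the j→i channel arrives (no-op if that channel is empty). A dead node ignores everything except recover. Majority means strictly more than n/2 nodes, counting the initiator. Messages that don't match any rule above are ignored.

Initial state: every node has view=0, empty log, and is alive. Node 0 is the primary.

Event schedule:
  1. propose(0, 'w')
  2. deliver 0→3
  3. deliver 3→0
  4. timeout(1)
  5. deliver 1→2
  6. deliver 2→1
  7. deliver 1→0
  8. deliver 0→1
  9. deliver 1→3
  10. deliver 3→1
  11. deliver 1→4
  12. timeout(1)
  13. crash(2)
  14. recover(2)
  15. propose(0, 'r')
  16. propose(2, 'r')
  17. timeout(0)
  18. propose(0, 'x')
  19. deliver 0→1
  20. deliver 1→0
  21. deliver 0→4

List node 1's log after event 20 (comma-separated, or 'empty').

empty

step 1 propose(0,'w'): —
step 2 deliver 0→3: 3={back,v=0,log=w}
step 3 deliver 3→0: —
step 4 timeout(1): 1={prim,v=1,log=-}
step 5 deliver 1→2: 2={back,v=1,log=-}
step 6 deliver 2→1: —
step 7 deliver 1→0: 0={back,v=1,log=-}
step 8 deliver 0→1: —
step 9 deliver 1→3: 3={back,v=1,log=w}
step 10 deliver 3→1: —
step 11 deliver 1→4: 4={back,v=1,log=-}
step 12 timeout(1): 1={back,v=2,log=-}
step 13 crash(2): 2={✗back,v=1,log=-}
step 14 recover(2): 2={back,v=1,log=-}
step 15 propose(0,'r'): —
step 16 propose(2,'r'): —
step 17 timeout(0): 0={back,v=2,log=-}
step 18 propose(0,'x'): —
step 19 deliver 0→1: —
step 20 deliver 1→0: —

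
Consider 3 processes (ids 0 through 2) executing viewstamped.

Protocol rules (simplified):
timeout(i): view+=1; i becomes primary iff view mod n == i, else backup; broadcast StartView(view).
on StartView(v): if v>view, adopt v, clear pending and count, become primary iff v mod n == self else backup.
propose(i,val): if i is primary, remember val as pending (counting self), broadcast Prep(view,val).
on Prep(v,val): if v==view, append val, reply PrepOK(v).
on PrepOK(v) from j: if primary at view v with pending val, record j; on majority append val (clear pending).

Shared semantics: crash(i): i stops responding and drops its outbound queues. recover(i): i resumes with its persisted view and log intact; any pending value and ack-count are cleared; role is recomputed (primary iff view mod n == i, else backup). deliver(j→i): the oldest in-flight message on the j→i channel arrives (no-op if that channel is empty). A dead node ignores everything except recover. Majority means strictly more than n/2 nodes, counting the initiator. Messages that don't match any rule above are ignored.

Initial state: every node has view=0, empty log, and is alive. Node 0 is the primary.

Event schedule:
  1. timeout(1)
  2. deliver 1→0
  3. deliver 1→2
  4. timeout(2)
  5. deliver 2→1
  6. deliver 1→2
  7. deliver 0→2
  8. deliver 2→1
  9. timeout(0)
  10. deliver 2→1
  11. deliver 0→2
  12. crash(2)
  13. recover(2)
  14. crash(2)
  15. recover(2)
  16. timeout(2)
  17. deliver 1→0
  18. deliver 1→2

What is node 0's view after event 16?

2

e1 timeout(1): 1[prim,v=1,-]
e2 deliver 1→0: 0[back,v=1,-]
e3 deliver 1→2: 2[back,v=1,-]
e4 timeout(2): 2[prim,v=2,-]
e5 deliver 2→1: 1[back,v=2,-]
e6 deliver 1→2: ·
e7 deliver 0→2: ·
e8 deliver 2→1: ·
e9 timeout(0): 0[back,v=2,-]
e10 deliver 2→1: ·
e11 deliver 0→2: ·
e12 crash(2): 2[✗prim,v=2,-]
e13 recover(2): 2[prim,v=2,-]
e14 crash(2): 2[✗prim,v=2,-]
e15 recover(2): 2[prim,v=2,-]
e16 timeout(2): 2[back,v=3,-]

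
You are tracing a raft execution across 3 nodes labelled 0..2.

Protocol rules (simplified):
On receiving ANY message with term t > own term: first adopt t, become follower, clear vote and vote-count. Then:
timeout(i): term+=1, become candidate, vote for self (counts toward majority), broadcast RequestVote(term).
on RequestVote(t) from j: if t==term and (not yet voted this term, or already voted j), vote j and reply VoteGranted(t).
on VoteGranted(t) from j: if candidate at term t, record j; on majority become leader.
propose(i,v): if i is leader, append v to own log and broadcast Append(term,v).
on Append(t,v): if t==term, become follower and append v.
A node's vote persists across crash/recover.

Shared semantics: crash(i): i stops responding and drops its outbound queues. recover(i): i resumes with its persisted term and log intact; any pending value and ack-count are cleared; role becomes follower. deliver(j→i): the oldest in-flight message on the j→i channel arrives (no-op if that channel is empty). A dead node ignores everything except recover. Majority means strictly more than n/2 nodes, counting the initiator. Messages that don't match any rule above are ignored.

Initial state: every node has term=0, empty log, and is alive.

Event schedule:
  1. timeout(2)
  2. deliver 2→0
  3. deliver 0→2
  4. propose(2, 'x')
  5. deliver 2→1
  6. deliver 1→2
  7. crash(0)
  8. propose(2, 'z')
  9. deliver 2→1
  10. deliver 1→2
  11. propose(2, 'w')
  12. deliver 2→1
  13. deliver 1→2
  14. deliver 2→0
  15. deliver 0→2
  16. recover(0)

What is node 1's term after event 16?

1. timeout(2):  <2:cand t1 ->
2. deliver 2→0:  <0:foll t1 ->
3. deliver 0→2:  <2:lead t1 ->
4. propose(2,'x'):  <2:lead t1 x>
5. deliver 2→1:  <1:foll t1 ->
6. deliver 1→2:  nop
7. crash(0):  <0:✗foll t1 ->
8. propose(2,'z'):  <2:lead t1 x,z>
9. deliver 2→1:  <1:foll t1 x>
10. deliver 1→2:  nop
11. propose(2,'w'):  <2:lead t1 x,z,w>
12. deliver 2→1:  <1:foll t1 x,z>
13. deliver 1→2:  nop
14. deliver 2→0:  nop
15. deliver 0→2:  nop
16. recover(0):  <0:foll t1 ->

1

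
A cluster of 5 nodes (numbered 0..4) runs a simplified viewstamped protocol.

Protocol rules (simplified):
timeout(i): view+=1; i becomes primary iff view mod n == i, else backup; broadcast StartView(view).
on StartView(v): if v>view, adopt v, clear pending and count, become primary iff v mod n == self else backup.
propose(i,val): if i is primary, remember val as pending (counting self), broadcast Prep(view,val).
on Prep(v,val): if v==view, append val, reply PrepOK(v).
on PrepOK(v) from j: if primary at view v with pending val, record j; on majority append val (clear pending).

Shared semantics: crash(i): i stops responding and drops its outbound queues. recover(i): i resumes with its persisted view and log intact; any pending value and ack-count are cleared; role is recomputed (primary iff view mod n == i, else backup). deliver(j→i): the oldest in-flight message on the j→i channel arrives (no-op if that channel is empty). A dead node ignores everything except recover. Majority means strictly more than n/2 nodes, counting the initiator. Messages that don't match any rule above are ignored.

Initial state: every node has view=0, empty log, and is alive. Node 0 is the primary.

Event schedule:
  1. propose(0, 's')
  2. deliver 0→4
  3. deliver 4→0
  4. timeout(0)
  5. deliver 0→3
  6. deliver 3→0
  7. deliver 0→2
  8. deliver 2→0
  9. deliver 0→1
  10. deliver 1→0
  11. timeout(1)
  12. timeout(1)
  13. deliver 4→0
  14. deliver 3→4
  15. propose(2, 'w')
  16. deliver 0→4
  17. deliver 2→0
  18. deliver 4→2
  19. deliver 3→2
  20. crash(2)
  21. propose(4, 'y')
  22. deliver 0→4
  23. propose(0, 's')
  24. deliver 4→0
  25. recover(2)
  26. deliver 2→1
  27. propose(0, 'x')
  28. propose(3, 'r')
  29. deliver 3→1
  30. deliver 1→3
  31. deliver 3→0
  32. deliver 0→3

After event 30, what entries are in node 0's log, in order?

1. propose(0,'s'):  nop
2. deliver 0→4:  <4:back v0 s>
3. deliver 4→0:  nop
4. timeout(0):  <0:back v1 ->
5. deliver 0→3:  <3:back v0 s>
6. deliver 3→0:  nop
7. deliver 0→2:  <2:back v0 s>
8. deliver 2→0:  nop
9. deliver 0→1:  <1:back v0 s>
10. deliver 1→0:  nop
11. timeout(1):  <1:prim v1 s>
12. timeout(1):  <1:back v2 s>
13. deliver 4→0:  nop
14. deliver 3→4:  nop
15. propose(2,'w'):  nop
16. deliver 0→4:  <4:back v1 s>
17. deliver 2→0:  nop
18. deliver 4→2:  nop
19. deliver 3→2:  nop
20. crash(2):  <2:✗back v0 s>
21. propose(4,'y'):  nop
22. deliver 0→4:  nop
23. propose(0,'s'):  nop
24. deliver 4→0:  nop
25. recover(2):  <2:back v0 s>
26. deliver 2→1:  nop
27. propose(0,'x'):  nop
28. propose(3,'r'):  nop
29. deliver 3→1:  nop
30. deliver 1→3:  <3:back v1 s>

empty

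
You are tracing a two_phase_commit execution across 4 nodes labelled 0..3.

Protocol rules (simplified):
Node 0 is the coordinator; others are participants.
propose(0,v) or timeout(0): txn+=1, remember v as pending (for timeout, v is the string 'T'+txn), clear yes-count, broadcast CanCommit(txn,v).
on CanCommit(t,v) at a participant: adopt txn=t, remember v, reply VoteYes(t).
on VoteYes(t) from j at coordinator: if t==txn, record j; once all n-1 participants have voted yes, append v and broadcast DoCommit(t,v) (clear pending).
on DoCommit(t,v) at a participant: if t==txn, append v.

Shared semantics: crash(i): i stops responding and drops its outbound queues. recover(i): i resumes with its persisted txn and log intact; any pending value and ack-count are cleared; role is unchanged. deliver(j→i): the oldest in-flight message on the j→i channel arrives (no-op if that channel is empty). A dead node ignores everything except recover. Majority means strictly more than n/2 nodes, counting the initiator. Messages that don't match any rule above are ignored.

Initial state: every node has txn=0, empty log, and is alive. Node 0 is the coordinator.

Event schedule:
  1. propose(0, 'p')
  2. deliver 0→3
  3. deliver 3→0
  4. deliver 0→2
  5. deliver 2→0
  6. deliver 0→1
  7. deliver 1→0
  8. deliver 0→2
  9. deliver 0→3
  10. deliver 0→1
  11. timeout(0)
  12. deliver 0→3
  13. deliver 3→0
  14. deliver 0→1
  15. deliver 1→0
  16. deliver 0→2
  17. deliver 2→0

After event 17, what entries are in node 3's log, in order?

[1] propose(0,'p') → N0(coor t1 [-])
[2] deliver 0→3 → N3(part t1 [-])
[3] deliver 3→0 → ∅
[4] deliver 0→2 → N2(part t1 [-])
[5] deliver 2→0 → ∅
[6] deliver 0→1 → N1(part t1 [-])
[7] deliver 1→0 → N0(coor t1 [p])
[8] deliver 0→2 → N2(part t1 [p])
[9] deliver 0→3 → N3(part t1 [p])
[10] deliver 0→1 → N1(part t1 [p])
[11] timeout(0) → N0(coor t2 [p])
[12] deliver 0→3 → N3(part t2 [p])
[13] deliver 3→0 → ∅
[14] deliver 0→1 → N1(part t2 [p])
[15] deliver 1→0 → ∅
[16] deliver 0→2 → N2(part t2 [p])
[17] deliver 2→0 → N0(coor t2 [p,T2])

p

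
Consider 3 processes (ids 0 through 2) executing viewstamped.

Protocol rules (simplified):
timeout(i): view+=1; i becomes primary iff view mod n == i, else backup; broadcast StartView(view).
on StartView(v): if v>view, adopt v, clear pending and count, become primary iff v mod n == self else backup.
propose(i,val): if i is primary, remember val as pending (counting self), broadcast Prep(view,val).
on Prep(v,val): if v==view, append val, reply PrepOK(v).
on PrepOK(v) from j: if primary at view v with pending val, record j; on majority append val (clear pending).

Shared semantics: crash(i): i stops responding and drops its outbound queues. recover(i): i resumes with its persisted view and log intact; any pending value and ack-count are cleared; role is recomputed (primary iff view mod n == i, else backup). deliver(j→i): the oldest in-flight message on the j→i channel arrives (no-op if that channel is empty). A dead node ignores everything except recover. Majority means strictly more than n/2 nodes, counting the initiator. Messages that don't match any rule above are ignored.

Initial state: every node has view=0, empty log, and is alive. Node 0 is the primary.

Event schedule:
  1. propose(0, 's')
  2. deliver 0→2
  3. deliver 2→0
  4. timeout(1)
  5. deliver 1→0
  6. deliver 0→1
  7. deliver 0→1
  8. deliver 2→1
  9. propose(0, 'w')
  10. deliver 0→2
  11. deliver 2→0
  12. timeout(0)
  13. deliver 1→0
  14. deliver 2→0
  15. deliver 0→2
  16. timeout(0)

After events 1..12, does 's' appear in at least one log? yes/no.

e1 propose(0,'s'): ·
e2 deliver 0→2: 2[back,v=0,s]
e3 deliver 2→0: 0[prim,v=0,s]
e4 timeout(1): 1[prim,v=1,-]
e5 deliver 1→0: 0[back,v=1,s]
e6 deliver 0→1: ·
e7 deliver 0→1: ·
e8 deliver 2→1: ·
e9 propose(0,'w'): ·
e10 deliver 0→2: ·
e11 deliver 2→0: ·
e12 timeout(0): 0[back,v=2,s]

yes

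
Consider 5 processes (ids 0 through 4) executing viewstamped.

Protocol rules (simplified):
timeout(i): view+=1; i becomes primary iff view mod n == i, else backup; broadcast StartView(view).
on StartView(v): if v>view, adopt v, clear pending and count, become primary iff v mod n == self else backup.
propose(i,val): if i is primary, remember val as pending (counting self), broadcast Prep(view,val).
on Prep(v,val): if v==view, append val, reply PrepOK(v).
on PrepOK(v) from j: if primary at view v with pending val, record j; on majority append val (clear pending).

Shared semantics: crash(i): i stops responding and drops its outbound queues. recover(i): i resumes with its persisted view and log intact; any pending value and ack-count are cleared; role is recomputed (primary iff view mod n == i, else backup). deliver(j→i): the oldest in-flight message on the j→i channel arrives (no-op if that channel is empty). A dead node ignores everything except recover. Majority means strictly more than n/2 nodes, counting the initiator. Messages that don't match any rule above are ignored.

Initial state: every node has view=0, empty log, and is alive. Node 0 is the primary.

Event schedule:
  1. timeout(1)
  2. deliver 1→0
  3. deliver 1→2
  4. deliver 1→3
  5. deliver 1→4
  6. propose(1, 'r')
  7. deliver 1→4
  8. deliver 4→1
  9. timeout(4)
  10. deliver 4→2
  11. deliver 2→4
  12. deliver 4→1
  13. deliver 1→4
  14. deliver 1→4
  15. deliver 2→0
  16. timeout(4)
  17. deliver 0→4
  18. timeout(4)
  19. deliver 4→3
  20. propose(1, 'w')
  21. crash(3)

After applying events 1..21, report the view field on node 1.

1. timeout(1):  <1:prim v1 ->
2. deliver 1→0:  <0:back v1 ->
3. deliver 1→2:  <2:back v1 ->
4. deliver 1→3:  <3:back v1 ->
5. deliver 1→4:  <4:back v1 ->
6. propose(1,'r'):  nop
7. deliver 1→4:  <4:back v1 r>
8. deliver 4→1:  nop
9. timeout(4):  <4:back v2 r>
10. deliver 4→2:  <2:prim v2 ->
11. deliver 2→4:  nop
12. deliver 4→1:  <1:back v2 ->
13. deliver 1→4:  nop
14. deliver 1→4:  nop
15. deliver 2→0:  nop
16. timeout(4):  <4:back v3 r>
17. deliver 0→4:  nop
18. timeout(4):  <4:prim v4 r>
19. deliver 4→3:  <3:back v2 ->
20. propose(1,'w'):  nop
21. crash(3):  <3:✗back v2 ->

2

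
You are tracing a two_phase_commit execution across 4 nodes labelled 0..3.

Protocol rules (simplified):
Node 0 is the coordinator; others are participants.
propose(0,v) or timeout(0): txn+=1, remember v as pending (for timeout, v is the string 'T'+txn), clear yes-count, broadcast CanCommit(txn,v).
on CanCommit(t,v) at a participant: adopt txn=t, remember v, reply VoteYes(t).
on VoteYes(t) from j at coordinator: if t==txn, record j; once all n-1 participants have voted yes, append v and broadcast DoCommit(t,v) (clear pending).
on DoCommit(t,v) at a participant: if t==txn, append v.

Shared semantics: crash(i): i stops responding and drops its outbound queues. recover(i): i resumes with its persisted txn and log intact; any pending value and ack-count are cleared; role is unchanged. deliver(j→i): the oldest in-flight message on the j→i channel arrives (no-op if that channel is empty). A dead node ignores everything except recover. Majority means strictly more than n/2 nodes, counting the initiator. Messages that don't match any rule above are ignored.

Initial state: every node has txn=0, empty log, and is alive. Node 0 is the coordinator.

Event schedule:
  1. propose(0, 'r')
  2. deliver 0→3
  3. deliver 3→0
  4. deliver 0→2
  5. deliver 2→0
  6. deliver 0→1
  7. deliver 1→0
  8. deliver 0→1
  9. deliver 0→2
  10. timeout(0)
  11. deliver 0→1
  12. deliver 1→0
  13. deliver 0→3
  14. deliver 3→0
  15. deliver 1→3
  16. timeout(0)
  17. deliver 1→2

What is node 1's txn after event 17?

1. propose(0,'r'):  <0:coor t1 ->
2. deliver 0→3:  <3:part t1 ->
3. deliver 3→0:  nop
4. deliver 0→2:  <2:part t1 ->
5. deliver 2→0:  nop
6. deliver 0→1:  <1:part t1 ->
7. deliver 1→0:  <0:coor t1 r>
8. deliver 0→1:  <1:part t1 r>
9. deliver 0→2:  <2:part t1 r>
10. timeout(0):  <0:coor t2 r>
11. deliver 0→1:  <1:part t2 r>
12. deliver 1→0:  nop
13. deliver 0→3:  <3:part t1 r>
14. deliver 3→0:  nop
15. deliver 1→3:  nop
16. timeout(0):  <0:coor t3 r>
17. deliver 1→2:  nop

2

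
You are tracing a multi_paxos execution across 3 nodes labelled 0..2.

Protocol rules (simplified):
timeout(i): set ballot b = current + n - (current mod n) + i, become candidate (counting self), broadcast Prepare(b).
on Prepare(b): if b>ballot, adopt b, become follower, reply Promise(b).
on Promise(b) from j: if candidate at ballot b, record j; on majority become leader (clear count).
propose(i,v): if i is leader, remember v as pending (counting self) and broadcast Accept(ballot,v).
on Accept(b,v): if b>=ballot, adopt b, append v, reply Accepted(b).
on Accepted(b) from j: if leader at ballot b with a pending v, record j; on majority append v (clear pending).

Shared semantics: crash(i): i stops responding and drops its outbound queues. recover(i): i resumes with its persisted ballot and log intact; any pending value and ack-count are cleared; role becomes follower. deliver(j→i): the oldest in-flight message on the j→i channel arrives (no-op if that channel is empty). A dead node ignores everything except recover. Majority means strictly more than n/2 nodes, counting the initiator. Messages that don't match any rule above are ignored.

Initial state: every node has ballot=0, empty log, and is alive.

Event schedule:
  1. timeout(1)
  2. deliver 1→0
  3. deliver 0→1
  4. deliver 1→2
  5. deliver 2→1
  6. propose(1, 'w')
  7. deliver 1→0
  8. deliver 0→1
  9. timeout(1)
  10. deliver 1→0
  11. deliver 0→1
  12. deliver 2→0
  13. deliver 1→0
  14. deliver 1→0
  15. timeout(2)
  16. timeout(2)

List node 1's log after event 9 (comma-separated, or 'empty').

w

e1 timeout(1): 1[cand,b=4,-]
e2 deliver 1→0: 0[foll,b=4,-]
e3 deliver 0→1: 1[lead,b=4,-]
e4 deliver 1→2: 2[foll,b=4,-]
e5 deliver 2→1: ·
e6 propose(1,'w'): ·
e7 deliver 1→0: 0[foll,b=4,w]
e8 deliver 0→1: 1[lead,b=4,w]
e9 timeout(1): 1[cand,b=7,w]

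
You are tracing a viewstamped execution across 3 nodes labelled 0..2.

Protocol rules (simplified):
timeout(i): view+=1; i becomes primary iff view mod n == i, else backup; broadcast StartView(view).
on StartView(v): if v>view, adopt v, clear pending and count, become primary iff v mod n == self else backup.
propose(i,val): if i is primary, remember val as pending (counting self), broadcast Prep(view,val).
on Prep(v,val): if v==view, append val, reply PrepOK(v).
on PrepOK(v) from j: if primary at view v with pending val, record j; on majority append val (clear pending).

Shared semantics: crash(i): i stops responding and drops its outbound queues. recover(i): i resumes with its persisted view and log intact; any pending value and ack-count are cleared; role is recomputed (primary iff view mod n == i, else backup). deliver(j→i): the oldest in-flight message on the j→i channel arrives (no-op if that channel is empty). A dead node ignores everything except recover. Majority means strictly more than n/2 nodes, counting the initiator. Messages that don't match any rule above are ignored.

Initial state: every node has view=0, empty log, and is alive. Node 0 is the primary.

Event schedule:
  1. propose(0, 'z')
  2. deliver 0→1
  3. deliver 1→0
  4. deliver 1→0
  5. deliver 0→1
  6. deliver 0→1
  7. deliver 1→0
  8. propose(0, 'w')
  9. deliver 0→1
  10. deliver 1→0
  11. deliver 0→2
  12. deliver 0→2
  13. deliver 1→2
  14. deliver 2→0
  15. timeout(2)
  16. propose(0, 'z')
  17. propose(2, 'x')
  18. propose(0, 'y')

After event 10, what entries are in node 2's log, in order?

empty

step 1 propose(0,'z'): —
step 2 deliver 0→1: 1={back,v=0,log=z}
step 3 deliver 1→0: 0={prim,v=0,log=z}
step 4 deliver 1→0: —
step 5 deliver 0→1: —
step 6 deliver 0→1: —
step 7 deliver 1→0: —
step 8 propose(0,'w'): —
step 9 deliver 0→1: 1={back,v=0,log=z,w}
step 10 deliver 1→0: 0={prim,v=0,log=z,w}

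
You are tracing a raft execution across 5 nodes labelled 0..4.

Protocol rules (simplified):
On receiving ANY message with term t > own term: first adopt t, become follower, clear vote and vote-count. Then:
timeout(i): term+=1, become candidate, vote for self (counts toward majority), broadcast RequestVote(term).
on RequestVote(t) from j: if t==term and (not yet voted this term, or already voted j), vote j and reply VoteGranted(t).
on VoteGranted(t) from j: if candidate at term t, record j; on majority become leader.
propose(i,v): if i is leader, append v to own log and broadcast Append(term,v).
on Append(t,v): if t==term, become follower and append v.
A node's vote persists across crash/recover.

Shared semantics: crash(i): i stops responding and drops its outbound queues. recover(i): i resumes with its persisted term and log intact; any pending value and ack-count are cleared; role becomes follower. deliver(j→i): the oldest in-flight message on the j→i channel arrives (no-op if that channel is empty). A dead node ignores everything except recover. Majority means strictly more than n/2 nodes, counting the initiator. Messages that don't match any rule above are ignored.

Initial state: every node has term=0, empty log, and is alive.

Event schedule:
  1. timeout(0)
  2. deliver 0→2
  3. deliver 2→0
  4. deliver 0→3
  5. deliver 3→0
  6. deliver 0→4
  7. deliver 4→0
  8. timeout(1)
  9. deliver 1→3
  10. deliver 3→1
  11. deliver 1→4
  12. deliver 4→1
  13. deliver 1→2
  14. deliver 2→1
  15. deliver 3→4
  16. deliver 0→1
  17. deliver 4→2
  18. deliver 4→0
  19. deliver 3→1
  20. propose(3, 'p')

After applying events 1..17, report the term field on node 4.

step 1 timeout(0): 0={cand,t=1,log=-}
step 2 deliver 0→2: 2={foll,t=1,log=-}
step 3 deliver 2→0: —
step 4 deliver 0→3: 3={foll,t=1,log=-}
step 5 deliver 3→0: 0={lead,t=1,log=-}
step 6 deliver 0→4: 4={foll,t=1,log=-}
step 7 deliver 4→0: —
step 8 timeout(1): 1={cand,t=1,log=-}
step 9 deliver 1→3: —
step 10 deliver 3→1: —
step 11 deliver 1→4: —
step 12 deliver 4→1: —
step 13 deliver 1→2: —
step 14 deliver 2→1: —
step 15 deliver 3→4: —
step 16 deliver 0→1: —
step 17 deliver 4→2: —

1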